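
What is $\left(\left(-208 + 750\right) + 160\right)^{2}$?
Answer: $492804$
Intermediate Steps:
$\left(\left(-208 + 750\right) + 160\right)^{2} = \left(542 + 160\right)^{2} = 702^{2} = 492804$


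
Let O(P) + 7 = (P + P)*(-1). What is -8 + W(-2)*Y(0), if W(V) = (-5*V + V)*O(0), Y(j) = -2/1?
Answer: 104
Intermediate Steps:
Y(j) = -2 (Y(j) = -2*1 = -2)
O(P) = -7 - 2*P (O(P) = -7 + (P + P)*(-1) = -7 + (2*P)*(-1) = -7 - 2*P)
W(V) = 28*V (W(V) = (-5*V + V)*(-7 - 2*0) = (-4*V)*(-7 + 0) = -4*V*(-7) = 28*V)
-8 + W(-2)*Y(0) = -8 + (28*(-2))*(-2) = -8 - 56*(-2) = -8 + 112 = 104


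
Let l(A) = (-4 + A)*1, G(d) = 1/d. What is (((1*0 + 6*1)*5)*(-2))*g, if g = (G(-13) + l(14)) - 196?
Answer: 145140/13 ≈ 11165.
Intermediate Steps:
l(A) = -4 + A
g = -2419/13 (g = (1/(-13) + (-4 + 14)) - 196 = (-1/13 + 10) - 196 = 129/13 - 196 = -2419/13 ≈ -186.08)
(((1*0 + 6*1)*5)*(-2))*g = (((1*0 + 6*1)*5)*(-2))*(-2419/13) = (((0 + 6)*5)*(-2))*(-2419/13) = ((6*5)*(-2))*(-2419/13) = (30*(-2))*(-2419/13) = -60*(-2419/13) = 145140/13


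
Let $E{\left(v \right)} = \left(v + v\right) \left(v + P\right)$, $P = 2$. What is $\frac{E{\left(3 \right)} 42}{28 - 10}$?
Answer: $70$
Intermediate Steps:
$E{\left(v \right)} = 2 v \left(2 + v\right)$ ($E{\left(v \right)} = \left(v + v\right) \left(v + 2\right) = 2 v \left(2 + v\right)$)
$\frac{E{\left(3 \right)} 42}{28 - 10} = \frac{2 \cdot 3 \left(2 + 3\right) 42}{28 - 10} = \frac{2 \cdot 3 \cdot 5 \cdot 42}{18} = 30 \cdot 42 \cdot \frac{1}{18} = 1260 \cdot \frac{1}{18} = 70$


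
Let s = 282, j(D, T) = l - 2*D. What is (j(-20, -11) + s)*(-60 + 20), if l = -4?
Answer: -12720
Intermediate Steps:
j(D, T) = -4 - 2*D
(j(-20, -11) + s)*(-60 + 20) = ((-4 - 2*(-20)) + 282)*(-60 + 20) = ((-4 + 40) + 282)*(-40) = (36 + 282)*(-40) = 318*(-40) = -12720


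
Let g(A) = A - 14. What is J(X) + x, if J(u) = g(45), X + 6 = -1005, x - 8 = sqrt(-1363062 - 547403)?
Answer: 39 + I*sqrt(1910465) ≈ 39.0 + 1382.2*I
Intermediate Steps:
g(A) = -14 + A
x = 8 + I*sqrt(1910465) (x = 8 + sqrt(-1363062 - 547403) = 8 + sqrt(-1910465) = 8 + I*sqrt(1910465) ≈ 8.0 + 1382.2*I)
X = -1011 (X = -6 - 1005 = -1011)
J(u) = 31 (J(u) = -14 + 45 = 31)
J(X) + x = 31 + (8 + I*sqrt(1910465)) = 39 + I*sqrt(1910465)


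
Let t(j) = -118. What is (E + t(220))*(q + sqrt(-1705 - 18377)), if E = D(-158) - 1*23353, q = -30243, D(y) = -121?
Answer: 713492856 - 23592*I*sqrt(20082) ≈ 7.1349e+8 - 3.3432e+6*I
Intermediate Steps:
E = -23474 (E = -121 - 1*23353 = -121 - 23353 = -23474)
(E + t(220))*(q + sqrt(-1705 - 18377)) = (-23474 - 118)*(-30243 + sqrt(-1705 - 18377)) = -23592*(-30243 + sqrt(-20082)) = -23592*(-30243 + I*sqrt(20082)) = 713492856 - 23592*I*sqrt(20082)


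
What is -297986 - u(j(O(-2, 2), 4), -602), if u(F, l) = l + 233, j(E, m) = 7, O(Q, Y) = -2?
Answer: -297617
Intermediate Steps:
u(F, l) = 233 + l
-297986 - u(j(O(-2, 2), 4), -602) = -297986 - (233 - 602) = -297986 - 1*(-369) = -297986 + 369 = -297617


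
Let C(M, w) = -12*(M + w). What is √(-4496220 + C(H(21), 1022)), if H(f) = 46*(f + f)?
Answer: 2*I*√1132917 ≈ 2128.8*I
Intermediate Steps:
H(f) = 92*f (H(f) = 46*(2*f) = 92*f)
C(M, w) = -12*M - 12*w
√(-4496220 + C(H(21), 1022)) = √(-4496220 + (-1104*21 - 12*1022)) = √(-4496220 + (-12*1932 - 12264)) = √(-4496220 + (-23184 - 12264)) = √(-4496220 - 35448) = √(-4531668) = 2*I*√1132917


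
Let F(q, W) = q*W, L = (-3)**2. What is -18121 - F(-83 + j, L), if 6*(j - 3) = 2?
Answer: -17404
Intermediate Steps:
j = 10/3 (j = 3 + (1/6)*2 = 3 + 1/3 = 10/3 ≈ 3.3333)
L = 9
F(q, W) = W*q
-18121 - F(-83 + j, L) = -18121 - 9*(-83 + 10/3) = -18121 - 9*(-239)/3 = -18121 - 1*(-717) = -18121 + 717 = -17404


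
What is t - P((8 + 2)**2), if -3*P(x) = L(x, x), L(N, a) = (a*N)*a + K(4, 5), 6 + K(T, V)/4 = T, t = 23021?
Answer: 1069055/3 ≈ 3.5635e+5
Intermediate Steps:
K(T, V) = -24 + 4*T
L(N, a) = -8 + N*a**2 (L(N, a) = (a*N)*a + (-24 + 4*4) = (N*a)*a + (-24 + 16) = N*a**2 - 8 = -8 + N*a**2)
P(x) = 8/3 - x**3/3 (P(x) = -(-8 + x*x**2)/3 = -(-8 + x**3)/3 = 8/3 - x**3/3)
t - P((8 + 2)**2) = 23021 - (8/3 - (8 + 2)**6/3) = 23021 - (8/3 - (10**2)**3/3) = 23021 - (8/3 - 1/3*100**3) = 23021 - (8/3 - 1/3*1000000) = 23021 - (8/3 - 1000000/3) = 23021 - 1*(-999992/3) = 23021 + 999992/3 = 1069055/3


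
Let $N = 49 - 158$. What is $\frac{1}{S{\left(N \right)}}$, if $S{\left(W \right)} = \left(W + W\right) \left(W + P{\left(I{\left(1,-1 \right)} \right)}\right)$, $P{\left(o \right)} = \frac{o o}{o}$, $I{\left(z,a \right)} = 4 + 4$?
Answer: $\frac{1}{22018} \approx 4.5417 \cdot 10^{-5}$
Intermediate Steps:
$I{\left(z,a \right)} = 8$
$P{\left(o \right)} = o$ ($P{\left(o \right)} = \frac{o^{2}}{o} = o$)
$N = -109$ ($N = 49 - 158 = -109$)
$S{\left(W \right)} = 2 W \left(8 + W\right)$ ($S{\left(W \right)} = \left(W + W\right) \left(W + 8\right) = 2 W \left(8 + W\right)$)
$\frac{1}{S{\left(N \right)}} = \frac{1}{2 \left(-109\right) \left(8 - 109\right)} = \frac{1}{2 \left(-109\right) \left(-101\right)} = \frac{1}{22018}$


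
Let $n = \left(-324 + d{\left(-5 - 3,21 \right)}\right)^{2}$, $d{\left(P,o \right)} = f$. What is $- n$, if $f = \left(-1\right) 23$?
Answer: $-120409$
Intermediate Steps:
$f = -23$
$d{\left(P,o \right)} = -23$
$n = 120409$ ($n = \left(-324 - 23\right)^{2} = \left(-347\right)^{2} = 120409$)
$- n = \left(-1\right) 120409 = -120409$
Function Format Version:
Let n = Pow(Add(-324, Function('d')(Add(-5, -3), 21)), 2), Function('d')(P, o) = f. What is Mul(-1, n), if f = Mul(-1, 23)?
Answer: -120409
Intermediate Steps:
f = -23
Function('d')(P, o) = -23
n = 120409 (n = Pow(Add(-324, -23), 2) = Pow(-347, 2) = 120409)
Mul(-1, n) = Mul(-1, 120409) = -120409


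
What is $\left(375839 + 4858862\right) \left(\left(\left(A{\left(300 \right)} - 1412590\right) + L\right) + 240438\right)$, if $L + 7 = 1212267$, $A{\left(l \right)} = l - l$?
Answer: $209953387708$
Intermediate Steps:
$A{\left(l \right)} = 0$
$L = 1212260$ ($L = -7 + 1212267 = 1212260$)
$\left(375839 + 4858862\right) \left(\left(\left(A{\left(300 \right)} - 1412590\right) + L\right) + 240438\right) = \left(375839 + 4858862\right) \left(\left(\left(0 - 1412590\right) + 1212260\right) + 240438\right) = 5234701 \left(\left(-1412590 + 1212260\right) + 240438\right) = 5234701 \left(-200330 + 240438\right) = 5234701 \cdot 40108 = 209953387708$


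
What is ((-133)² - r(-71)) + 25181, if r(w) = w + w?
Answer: 43012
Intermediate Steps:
r(w) = 2*w
((-133)² - r(-71)) + 25181 = ((-133)² - 2*(-71)) + 25181 = (17689 - 1*(-142)) + 25181 = (17689 + 142) + 25181 = 17831 + 25181 = 43012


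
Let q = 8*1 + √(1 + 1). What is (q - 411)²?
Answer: (403 - √2)² ≈ 1.6127e+5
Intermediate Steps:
q = 8 + √2 ≈ 9.4142
(q - 411)² = ((8 + √2) - 411)² = (-403 + √2)²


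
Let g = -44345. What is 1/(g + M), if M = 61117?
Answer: 1/16772 ≈ 5.9623e-5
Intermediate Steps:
1/(g + M) = 1/(-44345 + 61117) = 1/16772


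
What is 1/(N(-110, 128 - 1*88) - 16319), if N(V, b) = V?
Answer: -1/16429 ≈ -6.0868e-5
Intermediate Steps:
1/(N(-110, 128 - 1*88) - 16319) = 1/(-110 - 16319) = 1/(-16429) = -1/16429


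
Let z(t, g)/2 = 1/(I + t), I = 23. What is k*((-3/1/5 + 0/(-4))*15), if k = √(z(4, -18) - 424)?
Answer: -I*√34338 ≈ -185.31*I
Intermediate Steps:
z(t, g) = 2/(23 + t)
k = I*√34338/9 (k = √(2/(23 + 4) - 424) = √(2/27 - 424) = √(-11446/27) = I*√34338/9 ≈ 20.589*I)
k*((-3/1/5 + 0/(-4))*15) = (I*√34338/9)*((-3/1/5 + 0/(-4))*15) = (I*√34338/9)*((-3*1*(⅕) + 0*(-¼))*15) = (I*√34338/9)*((-3*⅕ + 0)*15) = (I*√34338/9)*((-⅗ + 0)*15) = (I*√34338/9)*(-⅗*15) = (I*√34338/9)*(-9) = -I*√34338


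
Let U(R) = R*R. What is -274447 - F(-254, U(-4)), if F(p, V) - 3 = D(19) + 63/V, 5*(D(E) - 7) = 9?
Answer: -21957019/80 ≈ -2.7446e+5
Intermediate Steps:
D(E) = 44/5 (D(E) = 7 + (1/5)*9 = 7 + 9/5 = 44/5)
U(R) = R**2
F(p, V) = 59/5 + 63/V (F(p, V) = 3 + (44/5 + 63/V) = 59/5 + 63/V)
-274447 - F(-254, U(-4)) = -274447 - (59/5 + 63/((-4)**2)) = -274447 - (59/5 + 63/16) = -274447 - 1*1259/80 = -274447 - 1259/80 = -21957019/80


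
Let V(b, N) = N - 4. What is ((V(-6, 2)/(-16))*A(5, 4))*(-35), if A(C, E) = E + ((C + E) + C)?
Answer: -315/4 ≈ -78.750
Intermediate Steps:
A(C, E) = 2*C + 2*E (A(C, E) = E + (E + 2*C) = 2*C + 2*E)
V(b, N) = -4 + N
((V(-6, 2)/(-16))*A(5, 4))*(-35) = (((-4 + 2)/(-16))*(2*5 + 2*4))*(-35) = ((-2*(-1/16))*(10 + 8))*(-35) = ((⅛)*18)*(-35) = (9/4)*(-35) = -315/4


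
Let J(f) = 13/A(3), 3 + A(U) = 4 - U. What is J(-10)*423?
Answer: -5499/2 ≈ -2749.5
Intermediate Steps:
A(U) = 1 - U (A(U) = -3 + (4 - U) = 1 - U)
J(f) = -13/2 (J(f) = 13/(1 - 1*3) = 13/(1 - 3) = 13/(-2) = 13*(-1/2) = -13/2)
J(-10)*423 = -13/2*423 = -5499/2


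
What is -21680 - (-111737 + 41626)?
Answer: 48431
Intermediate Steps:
-21680 - (-111737 + 41626) = -21680 - 1*(-70111) = -21680 + 70111 = 48431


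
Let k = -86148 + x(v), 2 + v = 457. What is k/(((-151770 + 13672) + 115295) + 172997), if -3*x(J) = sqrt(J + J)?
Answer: -43074/75097 - sqrt(910)/450582 ≈ -0.57364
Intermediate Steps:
v = 455 (v = -2 + 457 = 455)
x(J) = -sqrt(2)*sqrt(J)/3 (x(J) = -sqrt(J + J)/3 = -sqrt(2)*sqrt(J)/3)
k = -86148 - sqrt(910)/3 (k = -86148 - sqrt(2)*sqrt(455)/3 = -86148 - sqrt(910)/3 ≈ -86158.)
k/(((-151770 + 13672) + 115295) + 172997) = (-86148 - sqrt(910)/3)/(((-151770 + 13672) + 115295) + 172997) = (-86148 - sqrt(910)/3)/((-138098 + 115295) + 172997) = (-86148 - sqrt(910)/3)/(-22803 + 172997) = (-86148 - sqrt(910)/3)/150194 = (-86148 - sqrt(910)/3)*(1/150194) = -43074/75097 - sqrt(910)/450582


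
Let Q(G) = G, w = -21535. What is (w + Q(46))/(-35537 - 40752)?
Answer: 21489/76289 ≈ 0.28168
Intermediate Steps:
(w + Q(46))/(-35537 - 40752) = (-21535 + 46)/(-35537 - 40752) = -21489/(-76289) = -21489*(-1/76289) = 21489/76289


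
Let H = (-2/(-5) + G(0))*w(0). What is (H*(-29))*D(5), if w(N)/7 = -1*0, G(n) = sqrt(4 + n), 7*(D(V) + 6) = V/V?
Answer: 0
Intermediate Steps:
D(V) = -41/7 (D(V) = -6 + (V/V)/7 = -6 + (1/7)*1 = -6 + 1/7 = -41/7)
w(N) = 0 (w(N) = 7*(-1*0) = 7*0 = 0)
H = 0 (H = (-2/(-5) + sqrt(4 + 0))*0 = (-2*(-1/5) + sqrt(4))*0 = (2/5 + 2)*0 = (12/5)*0 = 0)
(H*(-29))*D(5) = (0*(-29))*(-41/7) = 0*(-41/7) = 0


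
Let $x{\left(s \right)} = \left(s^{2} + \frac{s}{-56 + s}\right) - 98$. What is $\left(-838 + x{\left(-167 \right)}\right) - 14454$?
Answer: $\frac{2787444}{223} \approx 12500.0$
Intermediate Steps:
$x{\left(s \right)} = -98 + s^{2} + \frac{s}{-56 + s}$ ($x{\left(s \right)} = \left(s^{2} + \frac{s}{-56 + s}\right) - 98 = -98 + s^{2} + \frac{s}{-56 + s}$)
$\left(-838 + x{\left(-167 \right)}\right) - 14454 = \left(-838 + \frac{5488 + \left(-167\right)^{3} - -16199 - 56 \left(-167\right)^{2}}{-56 - 167}\right) - 14454 = \left(-838 + \frac{5488 - 4657463 + 16199 - 1561784}{-223}\right) - 14454 = \left(-838 - \frac{5488 - 4657463 + 16199 - 1561784}{223}\right) - 14454 = \left(-838 - - \frac{6197560}{223}\right) - 14454 = \left(-838 + \frac{6197560}{223}\right) - 14454 = \frac{6010686}{223} - 14454 = \frac{2787444}{223}$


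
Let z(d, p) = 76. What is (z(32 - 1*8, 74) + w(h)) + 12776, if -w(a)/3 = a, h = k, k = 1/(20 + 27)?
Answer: 604041/47 ≈ 12852.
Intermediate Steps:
k = 1/47 ≈ 0.021277
h = 1/47 ≈ 0.021277
w(a) = -3*a
(z(32 - 1*8, 74) + w(h)) + 12776 = (76 - 3*1/47) + 12776 = (76 - 3/47) + 12776 = 3569/47 + 12776 = 604041/47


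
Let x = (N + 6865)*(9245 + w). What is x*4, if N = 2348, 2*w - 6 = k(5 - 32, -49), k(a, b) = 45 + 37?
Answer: 342318228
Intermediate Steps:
k(a, b) = 82
w = 44 (w = 3 + (1/2)*82 = 3 + 41 = 44)
x = 85579557 (x = (2348 + 6865)*(9245 + 44) = 9213*9289 = 85579557)
x*4 = 85579557*4 = 342318228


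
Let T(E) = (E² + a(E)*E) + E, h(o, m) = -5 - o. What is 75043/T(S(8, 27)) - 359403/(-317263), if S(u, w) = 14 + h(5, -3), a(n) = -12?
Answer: -23798304025/8883364 ≈ -2679.0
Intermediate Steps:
S(u, w) = 4 (S(u, w) = 14 + (-5 - 1*5) = 14 + (-5 - 5) = 14 - 10 = 4)
T(E) = E² - 11*E (T(E) = (E² - 12*E) + E = E² - 11*E)
75043/T(S(8, 27)) - 359403/(-317263) = 75043/((4*(-11 + 4))) - 359403/(-317263) = 75043/((4*(-7))) - 359403*(-1/317263) = 75043/(-28) + 359403/317263 = 75043*(-1/28) + 359403/317263 = -75043/28 + 359403/317263 = -23798304025/8883364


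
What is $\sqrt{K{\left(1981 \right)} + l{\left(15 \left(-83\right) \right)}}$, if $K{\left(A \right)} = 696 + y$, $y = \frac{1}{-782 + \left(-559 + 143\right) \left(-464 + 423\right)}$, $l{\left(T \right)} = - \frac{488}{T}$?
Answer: $\frac{\sqrt{285878251942683810}}{20261130} \approx 26.389$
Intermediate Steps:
$y = \frac{1}{16274}$ ($y = \frac{1}{-782 - -17056} = \frac{1}{-782 + 17056} = \frac{1}{16274} \approx 6.1448 \cdot 10^{-5}$)
$K{\left(A \right)} = \frac{11326705}{16274}$ ($K{\left(A \right)} = 696 + \frac{1}{16274} = \frac{11326705}{16274}$)
$\sqrt{K{\left(1981 \right)} + l{\left(15 \left(-83\right) \right)}} = \sqrt{\frac{11326705}{16274} - \frac{488}{15 \left(-83\right)}} = \sqrt{\frac{11326705}{16274} - \frac{488}{-1245}} = \sqrt{\frac{11326705}{16274} - - \frac{488}{1245}} = \sqrt{\frac{11326705}{16274} + \frac{488}{1245}} = \sqrt{\frac{14109689437}{20261130}} = \frac{\sqrt{285878251942683810}}{20261130}$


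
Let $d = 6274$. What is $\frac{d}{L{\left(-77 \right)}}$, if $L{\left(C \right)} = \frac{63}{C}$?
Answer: $- \frac{69014}{9} \approx -7668.2$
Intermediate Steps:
$\frac{d}{L{\left(-77 \right)}} = \frac{6274}{63 \frac{1}{-77}} = \frac{6274}{63 \left(- \frac{1}{77}\right)} = \frac{6274}{- \frac{9}{11}} = 6274 \left(- \frac{11}{9}\right) = - \frac{69014}{9}$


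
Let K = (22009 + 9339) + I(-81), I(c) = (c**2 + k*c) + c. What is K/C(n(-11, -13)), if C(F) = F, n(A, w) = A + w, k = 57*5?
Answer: -14743/24 ≈ -614.29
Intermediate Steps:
k = 285
I(c) = c**2 + 286*c (I(c) = (c**2 + 285*c) + c = c**2 + 286*c)
K = 14743 (K = (22009 + 9339) - 81*(286 - 81) = 31348 - 81*205 = 31348 - 16605 = 14743)
K/C(n(-11, -13)) = 14743/(-11 - 13) = 14743/(-24) = 14743*(-1/24) = -14743/24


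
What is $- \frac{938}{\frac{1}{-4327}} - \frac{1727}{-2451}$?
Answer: $\frac{9947939153}{2451} \approx 4.0587 \cdot 10^{6}$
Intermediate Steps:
$- \frac{938}{\frac{1}{-4327}} - \frac{1727}{-2451} = - \frac{938}{- \frac{1}{4327}} - - \frac{1727}{2451} = \left(-938\right) \left(-4327\right) + \frac{1727}{2451} = 4058726 + \frac{1727}{2451} = \frac{9947939153}{2451}$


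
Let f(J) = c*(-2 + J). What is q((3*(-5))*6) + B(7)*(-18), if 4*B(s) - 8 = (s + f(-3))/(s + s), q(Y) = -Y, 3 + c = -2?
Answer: 306/7 ≈ 43.714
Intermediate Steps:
c = -5 (c = -3 - 2 = -5)
f(J) = 10 - 5*J (f(J) = -5*(-2 + J) = 10 - 5*J)
B(s) = 2 + (25 + s)/(8*s) (B(s) = 2 + ((s + (10 - 5*(-3)))/(s + s))/4 = 2 + ((s + (10 + 15))/((2*s)))/4 = 2 + ((s + 25)*(1/(2*s)))/4 = 2 + ((25 + s)*(1/(2*s)))/4 = 2 + ((25 + s)/(2*s))/4 = 2 + (25 + s)/(8*s))
q((3*(-5))*6) + B(7)*(-18) = -3*(-5)*6 + ((1/8)*(25 + 17*7)/7)*(-18) = -(-15)*6 + ((1/8)*(1/7)*(25 + 119))*(-18) = -1*(-90) + ((1/8)*(1/7)*144)*(-18) = 90 + (18/7)*(-18) = 90 - 324/7 = 306/7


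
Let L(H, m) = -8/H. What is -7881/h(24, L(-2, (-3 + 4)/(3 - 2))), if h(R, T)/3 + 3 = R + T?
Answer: -2627/25 ≈ -105.08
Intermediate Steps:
h(R, T) = -9 + 3*R + 3*T (h(R, T) = -9 + 3*(R + T) = -9 + (3*R + 3*T) = -9 + 3*R + 3*T)
-7881/h(24, L(-2, (-3 + 4)/(3 - 2))) = -7881/(-9 + 3*24 + 3*(-8/(-2))) = -7881/(-9 + 72 + 3*(-8*(-½))) = -7881/(-9 + 72 + 3*4) = -7881/(-9 + 72 + 12) = -7881/75 = -7881*1/75 = -2627/25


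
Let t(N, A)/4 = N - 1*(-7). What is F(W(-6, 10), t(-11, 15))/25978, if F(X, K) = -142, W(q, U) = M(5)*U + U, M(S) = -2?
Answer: -71/12989 ≈ -0.0054662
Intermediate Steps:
W(q, U) = -U (W(q, U) = -2*U + U = -U)
t(N, A) = 28 + 4*N (t(N, A) = 4*(N - 1*(-7)) = 4*(N + 7) = 4*(7 + N) = 28 + 4*N)
F(W(-6, 10), t(-11, 15))/25978 = -142/25978 = -142*1/25978 = -71/12989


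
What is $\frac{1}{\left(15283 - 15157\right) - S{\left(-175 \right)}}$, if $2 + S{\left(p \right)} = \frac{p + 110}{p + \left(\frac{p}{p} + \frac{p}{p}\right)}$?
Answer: $\frac{173}{22079} \approx 0.0078355$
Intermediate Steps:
$S{\left(p \right)} = -2 + \frac{110 + p}{2 + p}$ ($S{\left(p \right)} = -2 + \frac{p + 110}{p + \left(\frac{p}{p} + \frac{p}{p}\right)} = -2 + \frac{110 + p}{p + \left(1 + 1\right)} = -2 + \frac{110 + p}{p + 2} = -2 + \frac{110 + p}{2 + p}$)
$\frac{1}{\left(15283 - 15157\right) - S{\left(-175 \right)}} = \frac{1}{\left(15283 - 15157\right) - \frac{106 - -175}{2 - 175}} = \frac{1}{\left(15283 - 15157\right) - \frac{106 + 175}{-173}} = \frac{1}{126 - \left(- \frac{1}{173}\right) 281} = \frac{1}{126 - - \frac{281}{173}} = \frac{1}{126 + \frac{281}{173}} = \frac{1}{\frac{22079}{173}} = \frac{173}{22079}$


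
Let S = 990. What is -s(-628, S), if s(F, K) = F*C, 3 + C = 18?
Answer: 9420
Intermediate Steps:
C = 15 (C = -3 + 18 = 15)
s(F, K) = 15*F (s(F, K) = F*15 = 15*F)
-s(-628, S) = -15*(-628) = -1*(-9420) = 9420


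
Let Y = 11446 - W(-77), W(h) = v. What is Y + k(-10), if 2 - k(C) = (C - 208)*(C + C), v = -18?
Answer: 7106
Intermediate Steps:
W(h) = -18
k(C) = 2 - 2*C*(-208 + C) (k(C) = 2 - (C - 208)*(C + C) = 2 - (-208 + C)*2*C = 2 - 2*C*(-208 + C))
Y = 11464 (Y = 11446 - 1*(-18) = 11446 + 18 = 11464)
Y + k(-10) = 11464 + (2 - 2*(-10)² + 416*(-10)) = 11464 + (2 - 2*100 - 4160) = 11464 + (2 - 200 - 4160) = 11464 - 4358 = 7106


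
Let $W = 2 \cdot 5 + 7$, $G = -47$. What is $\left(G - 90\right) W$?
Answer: $-2329$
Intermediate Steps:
$W = 17$ ($W = 10 + 7 = 17$)
$\left(G - 90\right) W = \left(-47 - 90\right) 17 = \left(-137\right) 17 = -2329$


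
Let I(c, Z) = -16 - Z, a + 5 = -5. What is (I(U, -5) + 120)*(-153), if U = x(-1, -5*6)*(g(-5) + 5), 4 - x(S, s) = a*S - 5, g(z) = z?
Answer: -16677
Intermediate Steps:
a = -10 (a = -5 - 5 = -10)
x(S, s) = 9 + 10*S (x(S, s) = 4 - (-10*S - 5) = 4 - (-5 - 10*S) = 4 + (5 + 10*S) = 9 + 10*S)
U = 0 (U = (9 + 10*(-1))*(-5 + 5) = (9 - 10)*0 = -1*0 = 0)
(I(U, -5) + 120)*(-153) = ((-16 - 1*(-5)) + 120)*(-153) = ((-16 + 5) + 120)*(-153) = (-11 + 120)*(-153) = 109*(-153) = -16677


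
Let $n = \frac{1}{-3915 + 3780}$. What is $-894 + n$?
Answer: $- \frac{120691}{135} \approx -894.01$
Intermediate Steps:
$n = - \frac{1}{135}$ ($n = \frac{1}{-135} = - \frac{1}{135} \approx -0.0074074$)
$-894 + n = -894 - \frac{1}{135} = - \frac{120691}{135}$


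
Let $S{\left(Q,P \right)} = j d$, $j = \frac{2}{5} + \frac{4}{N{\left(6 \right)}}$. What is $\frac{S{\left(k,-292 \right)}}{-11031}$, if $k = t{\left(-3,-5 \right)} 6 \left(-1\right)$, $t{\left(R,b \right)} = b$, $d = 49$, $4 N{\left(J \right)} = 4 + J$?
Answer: $- \frac{98}{11031} \approx -0.0088841$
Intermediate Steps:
$N{\left(J \right)} = 1 + \frac{J}{4}$ ($N{\left(J \right)} = \frac{4 + J}{4} = 1 + \frac{J}{4}$)
$j = 2$ ($j = \frac{2}{5} + \frac{4}{1 + \frac{1}{4} \cdot 6} = 2 \cdot \frac{1}{5} + \frac{4}{1 + \frac{3}{2}} = \frac{2}{5} + \frac{4}{\frac{5}{2}} = \frac{2}{5} + 4 \cdot \frac{2}{5} = \frac{2}{5} + \frac{8}{5} = 2$)
$k = 30$ ($k = \left(-5\right) 6 \left(-1\right) = \left(-30\right) \left(-1\right) = 30$)
$S{\left(Q,P \right)} = 98$ ($S{\left(Q,P \right)} = 2 \cdot 49 = 98$)
$\frac{S{\left(k,-292 \right)}}{-11031} = \frac{98}{-11031} = 98 \left(- \frac{1}{11031}\right) = - \frac{98}{11031}$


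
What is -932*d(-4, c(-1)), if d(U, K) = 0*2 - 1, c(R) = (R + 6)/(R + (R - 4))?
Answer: 932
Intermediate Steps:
c(R) = (6 + R)/(-4 + 2*R) (c(R) = (6 + R)/(R + (-4 + R)) = (6 + R)/(-4 + 2*R))
d(U, K) = -1 (d(U, K) = 0 - 1 = -1)
-932*d(-4, c(-1)) = -932*(-1) = 932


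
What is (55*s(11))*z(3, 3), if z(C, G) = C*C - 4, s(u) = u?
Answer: 3025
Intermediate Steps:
z(C, G) = -4 + C² (z(C, G) = C² - 4 = -4 + C²)
(55*s(11))*z(3, 3) = (55*11)*(-4 + 3²) = 605*(-4 + 9) = 605*5 = 3025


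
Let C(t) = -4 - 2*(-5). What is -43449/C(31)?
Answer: -14483/2 ≈ -7241.5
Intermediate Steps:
C(t) = 6 (C(t) = -4 + 10 = 6)
-43449/C(31) = -43449/6 = -43449*⅙ = -14483/2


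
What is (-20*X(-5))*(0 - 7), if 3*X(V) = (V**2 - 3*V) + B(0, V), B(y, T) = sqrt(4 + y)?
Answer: 1960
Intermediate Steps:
X(V) = 2/3 - V + V**2/3 (X(V) = ((V**2 - 3*V) + sqrt(4 + 0))/3 = ((V**2 - 3*V) + sqrt(4))/3 = ((V**2 - 3*V) + 2)/3 = (2 + V**2 - 3*V)/3 = 2/3 - V + V**2/3)
(-20*X(-5))*(0 - 7) = (-20*(2/3 - 1*(-5) + (1/3)*(-5)**2))*(0 - 7) = -20*(2/3 + 5 + (1/3)*25)*(-7) = -20*(2/3 + 5 + 25/3)*(-7) = -20*14*(-7) = -280*(-7) = 1960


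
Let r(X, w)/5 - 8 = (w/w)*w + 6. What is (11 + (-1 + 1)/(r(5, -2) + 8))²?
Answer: 121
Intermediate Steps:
r(X, w) = 70 + 5*w (r(X, w) = 40 + 5*((w/w)*w + 6) = 40 + 5*(1*w + 6) = 40 + 5*(w + 6) = 40 + 5*(6 + w) = 40 + (30 + 5*w) = 70 + 5*w)
(11 + (-1 + 1)/(r(5, -2) + 8))² = (11 + (-1 + 1)/((70 + 5*(-2)) + 8))² = (11 + 0/((70 - 10) + 8))² = (11 + 0/(60 + 8))² = (11 + 0/68)² = (11 + 0*(1/68))² = (11 + 0)² = 11² = 121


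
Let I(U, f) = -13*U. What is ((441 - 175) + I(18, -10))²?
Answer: 1024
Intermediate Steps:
((441 - 175) + I(18, -10))² = ((441 - 175) - 13*18)² = (266 - 234)² = 32² = 1024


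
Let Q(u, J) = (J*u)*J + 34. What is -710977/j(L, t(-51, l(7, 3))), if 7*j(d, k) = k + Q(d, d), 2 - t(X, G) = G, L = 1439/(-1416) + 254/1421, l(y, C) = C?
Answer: -40543905920572074920707584/264049662433005159173 ≈ -1.5355e+5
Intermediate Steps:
L = -1685155/2012136 (L = 1439*(-1/1416) + 254*(1/1421) = -1439/1416 + 254/1421 = -1685155/2012136 ≈ -0.83750)
t(X, G) = 2 - G
Q(u, J) = 34 + u*J² (Q(u, J) = u*J² + 34 = 34 + u*J²)
j(d, k) = 34/7 + k/7 + d³/7 (j(d, k) = (k + (34 + d*d²))/7 = (k + (34 + d³))/7 = (34 + k + d³)/7 = 34/7 + k/7 + d³/7)
-710977/j(L, t(-51, l(7, 3))) = -710977/(34/7 + (2 - 1*3)/7 + (-1685155/2012136)³/7) = -710977/(34/7 + (2 - 3)/7 + (⅐)*(-4785414486075098875/8146517482396371456)) = -710977/(34/7 + (⅐)*(-1) - 4785414486075098875/57025622376774600192) = -710977/(34/7 - ⅐ - 4785414486075098875/57025622376774600192) = -710977/264049662433005159173/57025622376774600192 = -710977*57025622376774600192/264049662433005159173 = -40543905920572074920707584/264049662433005159173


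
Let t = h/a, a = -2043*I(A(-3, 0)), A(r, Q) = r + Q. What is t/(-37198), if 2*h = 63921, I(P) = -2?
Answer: -21307/101327352 ≈ -0.00021028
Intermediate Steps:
A(r, Q) = Q + r
h = 63921/2 (h = (½)*63921 = 63921/2 ≈ 31961.)
a = 4086 (a = -2043*(-2) = 4086)
t = 21307/2724 (t = (63921/2)/4086 = (63921/2)*(1/4086) = 21307/2724 ≈ 7.8220)
t/(-37198) = (21307/2724)/(-37198) = (21307/2724)*(-1/37198) = -21307/101327352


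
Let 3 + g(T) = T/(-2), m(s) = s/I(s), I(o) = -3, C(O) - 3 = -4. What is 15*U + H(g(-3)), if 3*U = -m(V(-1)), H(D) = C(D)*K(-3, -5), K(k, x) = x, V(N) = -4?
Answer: -5/3 ≈ -1.6667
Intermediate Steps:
C(O) = -1 (C(O) = 3 - 4 = -1)
m(s) = -s/3 (m(s) = s/(-3) = s*(-1/3) = -s/3)
g(T) = -3 - T/2 (g(T) = -3 + T/(-2) = -3 + T*(-1/2) = -3 - T/2)
H(D) = 5 (H(D) = -1*(-5) = 5)
U = -4/9 (U = (-(-1)*(-4)/3)/3 = (-1*4/3)/3 = (1/3)*(-4/3) = -4/9 ≈ -0.44444)
15*U + H(g(-3)) = 15*(-4/9) + 5 = -20/3 + 5 = -5/3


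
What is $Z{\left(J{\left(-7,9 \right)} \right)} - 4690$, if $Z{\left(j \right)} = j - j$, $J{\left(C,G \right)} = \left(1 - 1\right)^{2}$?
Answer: $-4690$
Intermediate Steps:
$J{\left(C,G \right)} = 0$ ($J{\left(C,G \right)} = 0^{2} = 0$)
$Z{\left(j \right)} = 0$
$Z{\left(J{\left(-7,9 \right)} \right)} - 4690 = 0 - 4690 = -4690$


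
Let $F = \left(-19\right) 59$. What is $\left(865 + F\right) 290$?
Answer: $-74240$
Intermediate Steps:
$F = -1121$
$\left(865 + F\right) 290 = \left(865 - 1121\right) 290 = \left(-256\right) 290 = -74240$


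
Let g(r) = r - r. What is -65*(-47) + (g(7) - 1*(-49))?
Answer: 3104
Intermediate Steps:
g(r) = 0
-65*(-47) + (g(7) - 1*(-49)) = -65*(-47) + (0 - 1*(-49)) = 3055 + (0 + 49) = 3055 + 49 = 3104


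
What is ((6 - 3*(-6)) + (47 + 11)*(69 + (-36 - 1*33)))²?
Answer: 576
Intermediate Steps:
((6 - 3*(-6)) + (47 + 11)*(69 + (-36 - 1*33)))² = ((6 + 18) + 58*(69 + (-36 - 33)))² = (24 + 58*(69 - 69))² = (24 + 58*0)² = (24 + 0)² = 24² = 576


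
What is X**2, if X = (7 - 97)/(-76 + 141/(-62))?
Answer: 31136400/23551609 ≈ 1.3221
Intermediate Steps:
X = 5580/4853 (X = -90/(-76 + 141*(-1/62)) = -90/(-76 - 141/62) = -90/(-4853/62) = -90*(-62/4853) = 5580/4853 ≈ 1.1498)
X**2 = (5580/4853)**2 = 31136400/23551609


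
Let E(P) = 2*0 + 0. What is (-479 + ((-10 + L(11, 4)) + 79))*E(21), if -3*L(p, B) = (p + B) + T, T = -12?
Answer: 0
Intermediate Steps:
E(P) = 0 (E(P) = 0 + 0 = 0)
L(p, B) = 4 - B/3 - p/3 (L(p, B) = -((p + B) - 12)/3 = -((B + p) - 12)/3 = -(-12 + B + p)/3 = 4 - B/3 - p/3)
(-479 + ((-10 + L(11, 4)) + 79))*E(21) = (-479 + ((-10 + (4 - ⅓*4 - ⅓*11)) + 79))*0 = (-479 + ((-10 + (4 - 4/3 - 11/3)) + 79))*0 = (-479 + ((-10 - 1) + 79))*0 = (-479 + (-11 + 79))*0 = (-479 + 68)*0 = -411*0 = 0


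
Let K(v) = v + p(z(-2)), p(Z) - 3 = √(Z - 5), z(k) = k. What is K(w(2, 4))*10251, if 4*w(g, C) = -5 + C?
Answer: 112761/4 + 10251*I*√7 ≈ 28190.0 + 27122.0*I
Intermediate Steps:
w(g, C) = -5/4 + C/4 (w(g, C) = (-5 + C)/4 = -5/4 + C/4)
p(Z) = 3 + √(-5 + Z) (p(Z) = 3 + √(Z - 5) = 3 + √(-5 + Z))
K(v) = 3 + v + I*√7 (K(v) = v + (3 + √(-5 - 2)) = v + (3 + √(-7)) = v + (3 + I*√7) = 3 + v + I*√7)
K(w(2, 4))*10251 = (3 + (-5/4 + (¼)*4) + I*√7)*10251 = (3 + (-5/4 + 1) + I*√7)*10251 = (3 - ¼ + I*√7)*10251 = (11/4 + I*√7)*10251 = 112761/4 + 10251*I*√7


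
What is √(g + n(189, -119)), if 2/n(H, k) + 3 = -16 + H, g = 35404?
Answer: √255793985/85 ≈ 188.16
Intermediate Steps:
n(H, k) = 2/(-19 + H) (n(H, k) = 2/(-3 + (-16 + H)) = 2/(-19 + H))
√(g + n(189, -119)) = √(35404 + 2/(-19 + 189)) = √(35404 + 2/170) = √(35404 + 2*(1/170)) = √(35404 + 1/85) = √(3009341/85) = √255793985/85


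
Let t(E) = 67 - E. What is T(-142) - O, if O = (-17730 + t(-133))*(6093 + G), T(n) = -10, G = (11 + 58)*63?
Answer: 183013190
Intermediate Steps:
G = 4347 (G = 69*63 = 4347)
O = -183013200 (O = (-17730 + (67 - 1*(-133)))*(6093 + 4347) = (-17730 + (67 + 133))*10440 = (-17730 + 200)*10440 = -17530*10440 = -183013200)
T(-142) - O = -10 - 1*(-183013200) = -10 + 183013200 = 183013190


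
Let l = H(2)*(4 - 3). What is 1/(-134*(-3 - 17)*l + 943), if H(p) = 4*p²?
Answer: 1/43823 ≈ 2.2819e-5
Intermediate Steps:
l = 16 (l = (4*2²)*(4 - 3) = (4*4)*1 = 16*1 = 16)
1/(-134*(-3 - 17)*l + 943) = 1/(-134*(-3 - 17)*16 + 943) = 1/(-(-2680)*16 + 943) = 1/(-134*(-320) + 943) = 1/(42880 + 943) = 1/43823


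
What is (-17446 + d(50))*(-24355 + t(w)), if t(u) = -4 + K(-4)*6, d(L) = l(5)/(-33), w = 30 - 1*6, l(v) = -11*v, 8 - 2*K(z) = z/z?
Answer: 1273680554/3 ≈ 4.2456e+8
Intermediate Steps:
K(z) = 7/2 (K(z) = 4 - z/(2*z) = 4 - 1/2*1 = 4 - 1/2 = 7/2)
w = 24 (w = 30 - 6 = 24)
d(L) = 5/3 (d(L) = -11*5/(-33) = -55*(-1/33) = 5/3)
t(u) = 17 (t(u) = -4 + (7/2)*6 = -4 + 21 = 17)
(-17446 + d(50))*(-24355 + t(w)) = (-17446 + 5/3)*(-24355 + 17) = -52333/3*(-24338) = 1273680554/3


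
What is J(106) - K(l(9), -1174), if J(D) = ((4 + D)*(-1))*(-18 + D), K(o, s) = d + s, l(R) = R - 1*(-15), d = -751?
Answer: -7755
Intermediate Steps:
l(R) = 15 + R (l(R) = R + 15 = 15 + R)
K(o, s) = -751 + s
J(D) = (-18 + D)*(-4 - D) (J(D) = (-4 - D)*(-18 + D) = (-18 + D)*(-4 - D))
J(106) - K(l(9), -1174) = (72 - 1*106² + 14*106) - (-751 - 1174) = (72 - 1*11236 + 1484) - 1*(-1925) = (72 - 11236 + 1484) + 1925 = -9680 + 1925 = -7755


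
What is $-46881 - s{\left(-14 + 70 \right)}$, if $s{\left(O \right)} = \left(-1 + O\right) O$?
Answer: $-49961$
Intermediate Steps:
$s{\left(O \right)} = O \left(-1 + O\right)$
$-46881 - s{\left(-14 + 70 \right)} = -46881 - \left(-14 + 70\right) \left(-1 + \left(-14 + 70\right)\right) = -46881 - 56 \left(-1 + 56\right) = -46881 - 56 \cdot 55 = -46881 - 3080 = -49961$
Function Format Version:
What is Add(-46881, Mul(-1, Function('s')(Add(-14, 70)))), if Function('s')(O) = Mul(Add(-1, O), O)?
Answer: -49961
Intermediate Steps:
Function('s')(O) = Mul(O, Add(-1, O))
Add(-46881, Mul(-1, Function('s')(Add(-14, 70)))) = Add(-46881, Mul(-1, Mul(Add(-14, 70), Add(-1, Add(-14, 70))))) = Add(-46881, Mul(-1, Mul(56, Add(-1, 56)))) = Add(-46881, Mul(-1, Mul(56, 55))) = Add(-46881, Mul(-1, 3080)) = Add(-46881, -3080) = -49961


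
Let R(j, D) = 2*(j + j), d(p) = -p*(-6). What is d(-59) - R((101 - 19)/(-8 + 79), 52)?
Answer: -25462/71 ≈ -358.62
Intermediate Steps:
d(p) = 6*p
R(j, D) = 4*j (R(j, D) = 2*(2*j) = 4*j)
d(-59) - R((101 - 19)/(-8 + 79), 52) = 6*(-59) - 4*(101 - 19)/(-8 + 79) = -354 - 4*82/71 = -354 - 1*328/71 = -354 - 328/71 = -25462/71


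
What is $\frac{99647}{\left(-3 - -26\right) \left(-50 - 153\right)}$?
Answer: $- \frac{99647}{4669} \approx -21.342$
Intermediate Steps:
$\frac{99647}{\left(-3 - -26\right) \left(-50 - 153\right)} = \frac{99647}{\left(-3 + 26\right) \left(-203\right)} = \frac{99647}{23 \left(-203\right)} = \frac{99647}{-4669} = 99647 \left(- \frac{1}{4669}\right) = - \frac{99647}{4669}$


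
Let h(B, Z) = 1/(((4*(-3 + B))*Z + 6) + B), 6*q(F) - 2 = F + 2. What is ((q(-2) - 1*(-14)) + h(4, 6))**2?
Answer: 2146225/10404 ≈ 206.29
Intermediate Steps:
q(F) = 2/3 + F/6 (q(F) = 1/3 + (F + 2)/6 = 1/3 + (2 + F)/6 = 1/3 + (1/3 + F/6) = 2/3 + F/6)
h(B, Z) = 1/(6 + B + Z*(-12 + 4*B)) (h(B, Z) = 1/(((-12 + 4*B)*Z + 6) + B) = 1/((Z*(-12 + 4*B) + 6) + B) = 1/((6 + Z*(-12 + 4*B)) + B) = 1/(6 + B + Z*(-12 + 4*B)))
((q(-2) - 1*(-14)) + h(4, 6))**2 = (((2/3 + (1/6)*(-2)) - 1*(-14)) + 1/(6 + 4 - 12*6 + 4*4*6))**2 = (((2/3 - 1/3) + 14) + 1/(6 + 4 - 72 + 96))**2 = ((1/3 + 14) + 1/34)**2 = (43/3 + 1/34)**2 = (1465/102)**2 = 2146225/10404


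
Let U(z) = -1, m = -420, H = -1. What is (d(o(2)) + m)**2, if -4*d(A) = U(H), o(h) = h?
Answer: 2819041/16 ≈ 1.7619e+5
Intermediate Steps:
d(A) = 1/4 (d(A) = -1/4*(-1) = 1/4)
(d(o(2)) + m)**2 = (1/4 - 420)**2 = (-1679/4)**2 = 2819041/16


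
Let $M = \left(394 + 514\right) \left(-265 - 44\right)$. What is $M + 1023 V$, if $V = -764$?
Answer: $-1062144$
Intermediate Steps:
$M = -280572$ ($M = 908 \left(-309\right) = -280572$)
$M + 1023 V = -280572 + 1023 \left(-764\right) = -280572 - 781572 = -1062144$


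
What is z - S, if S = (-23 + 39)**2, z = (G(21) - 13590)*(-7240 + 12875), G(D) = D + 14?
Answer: -76382681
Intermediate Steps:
G(D) = 14 + D
z = -76382425 (z = ((14 + 21) - 13590)*(-7240 + 12875) = (35 - 13590)*5635 = -13555*5635 = -76382425)
S = 256 (S = 16**2 = 256)
z - S = -76382425 - 1*256 = -76382425 - 256 = -76382681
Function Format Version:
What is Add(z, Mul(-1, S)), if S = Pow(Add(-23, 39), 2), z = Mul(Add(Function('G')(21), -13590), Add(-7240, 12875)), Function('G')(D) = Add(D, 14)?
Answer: -76382681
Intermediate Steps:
Function('G')(D) = Add(14, D)
z = -76382425 (z = Mul(Add(Add(14, 21), -13590), Add(-7240, 12875)) = Mul(Add(35, -13590), 5635) = Mul(-13555, 5635) = -76382425)
S = 256 (S = Pow(16, 2) = 256)
Add(z, Mul(-1, S)) = Add(-76382425, Mul(-1, 256)) = Add(-76382425, -256) = -76382681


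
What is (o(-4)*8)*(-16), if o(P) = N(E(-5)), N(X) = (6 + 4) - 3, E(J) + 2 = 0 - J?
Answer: -896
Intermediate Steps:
E(J) = -2 - J (E(J) = -2 + (0 - J) = -2 - J)
N(X) = 7 (N(X) = 10 - 3 = 7)
o(P) = 7
(o(-4)*8)*(-16) = (7*8)*(-16) = 56*(-16) = -896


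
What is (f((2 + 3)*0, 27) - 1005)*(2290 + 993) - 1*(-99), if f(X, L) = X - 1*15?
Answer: -3348561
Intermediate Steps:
f(X, L) = -15 + X (f(X, L) = X - 15 = -15 + X)
(f((2 + 3)*0, 27) - 1005)*(2290 + 993) - 1*(-99) = ((-15 + (2 + 3)*0) - 1005)*(2290 + 993) - 1*(-99) = ((-15 + 5*0) - 1005)*3283 + 99 = ((-15 + 0) - 1005)*3283 + 99 = (-15 - 1005)*3283 + 99 = -1020*3283 + 99 = -3348660 + 99 = -3348561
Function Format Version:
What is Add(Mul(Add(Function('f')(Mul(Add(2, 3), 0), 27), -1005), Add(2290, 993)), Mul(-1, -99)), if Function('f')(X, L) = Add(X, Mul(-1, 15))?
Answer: -3348561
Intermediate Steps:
Function('f')(X, L) = Add(-15, X) (Function('f')(X, L) = Add(X, -15) = Add(-15, X))
Add(Mul(Add(Function('f')(Mul(Add(2, 3), 0), 27), -1005), Add(2290, 993)), Mul(-1, -99)) = Add(Mul(Add(Add(-15, Mul(Add(2, 3), 0)), -1005), Add(2290, 993)), Mul(-1, -99)) = Add(Mul(Add(Add(-15, Mul(5, 0)), -1005), 3283), 99) = Add(Mul(Add(Add(-15, 0), -1005), 3283), 99) = Add(Mul(Add(-15, -1005), 3283), 99) = Add(Mul(-1020, 3283), 99) = Add(-3348660, 99) = -3348561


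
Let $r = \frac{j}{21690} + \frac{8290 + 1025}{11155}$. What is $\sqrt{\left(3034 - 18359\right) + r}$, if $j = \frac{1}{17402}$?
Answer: $\frac{i \sqrt{570604534355046853747855}}{6102098310} \approx 123.79 i$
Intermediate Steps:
$j = \frac{1}{17402} \approx 5.7465 \cdot 10^{-5}$
$r = \frac{30573399877}{36612589860}$ ($r = \frac{1}{17402 \cdot 21690} + \frac{8290 + 1025}{11155} = \frac{1}{17402} \cdot \frac{1}{21690} + 9315 \cdot \frac{1}{11155} = \frac{1}{377449380} + \frac{81}{97} = \frac{30573399877}{36612589860} \approx 0.83505$)
$\sqrt{\left(3034 - 18359\right) + r} = \sqrt{\left(3034 - 18359\right) + \frac{30573399877}{36612589860}} = \sqrt{-15325 + \frac{30573399877}{36612589860}} = \sqrt{- \frac{561057366204623}{36612589860}} = \frac{i \sqrt{570604534355046853747855}}{6102098310}$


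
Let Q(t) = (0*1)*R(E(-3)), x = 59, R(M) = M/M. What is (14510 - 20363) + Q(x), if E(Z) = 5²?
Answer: -5853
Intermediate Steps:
E(Z) = 25
R(M) = 1
Q(t) = 0 (Q(t) = (0*1)*1 = 0*1 = 0)
(14510 - 20363) + Q(x) = (14510 - 20363) + 0 = -5853 + 0 = -5853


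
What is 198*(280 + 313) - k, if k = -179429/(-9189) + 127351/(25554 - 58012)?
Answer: 35014842292525/298256562 ≈ 1.1740e+5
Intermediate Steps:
k = 4653678143/298256562 (k = -179429*(-1/9189) + 127351/(-32458) = 179429/9189 + 127351*(-1/32458) = 179429/9189 - 127351/32458 = 4653678143/298256562 ≈ 15.603)
198*(280 + 313) - k = 198*(280 + 313) - 1*4653678143/298256562 = 198*593 - 4653678143/298256562 = 117414 - 4653678143/298256562 = 35014842292525/298256562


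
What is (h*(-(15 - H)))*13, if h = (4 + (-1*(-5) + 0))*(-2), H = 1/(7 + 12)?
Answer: 66456/19 ≈ 3497.7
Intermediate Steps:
H = 1/19 ≈ 0.052632
h = -18 (h = (4 + (5 + 0))*(-2) = (4 + 5)*(-2) = 9*(-2) = -18)
(h*(-(15 - H)))*13 = -(-18)*(15 - 1*1/19)*13 = -(-18)*(15 - 1/19)*13 = -(-18)*284/19*13 = -18*(-284/19)*13 = (5112/19)*13 = 66456/19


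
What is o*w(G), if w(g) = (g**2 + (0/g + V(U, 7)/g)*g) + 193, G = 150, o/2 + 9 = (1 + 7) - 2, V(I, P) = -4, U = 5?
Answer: -136134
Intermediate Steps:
o = -6 (o = -18 + 2*((1 + 7) - 2) = -18 + 2*(8 - 2) = -18 + 2*6 = -18 + 12 = -6)
w(g) = 189 + g**2 (w(g) = (g**2 + (0/g - 4/g)*g) + 193 = (g**2 + (0 - 4/g)*g) + 193 = (g**2 + (-4/g)*g) + 193 = (g**2 - 4) + 193 = (-4 + g**2) + 193 = 189 + g**2)
o*w(G) = -6*(189 + 150**2) = -6*(189 + 22500) = -6*22689 = -136134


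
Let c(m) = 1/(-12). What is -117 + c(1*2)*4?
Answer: -352/3 ≈ -117.33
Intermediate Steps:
c(m) = -1/12
-117 + c(1*2)*4 = -117 - 1/12*4 = -117 - ⅓ = -352/3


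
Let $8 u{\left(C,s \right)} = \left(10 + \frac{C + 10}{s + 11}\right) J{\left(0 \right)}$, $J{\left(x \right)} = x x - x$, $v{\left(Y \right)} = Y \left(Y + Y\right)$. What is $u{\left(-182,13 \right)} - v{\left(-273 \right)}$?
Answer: $-149058$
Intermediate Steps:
$v{\left(Y \right)} = 2 Y^{2}$ ($v{\left(Y \right)} = Y 2 Y = 2 Y^{2}$)
$J{\left(x \right)} = x^{2} - x$
$u{\left(C,s \right)} = 0$ ($u{\left(C,s \right)} = \frac{\left(10 + \frac{C + 10}{s + 11}\right) 0 \left(-1 + 0\right)}{8} = \frac{\left(10 + \frac{10 + C}{11 + s}\right) 0 \left(-1\right)}{8} = \frac{\left(10 + \frac{10 + C}{11 + s}\right) 0}{8} = \frac{1}{8} \cdot 0 = 0$)
$u{\left(-182,13 \right)} - v{\left(-273 \right)} = 0 - 2 \left(-273\right)^{2} = 0 - 2 \cdot 74529 = 0 - 149058 = -149058$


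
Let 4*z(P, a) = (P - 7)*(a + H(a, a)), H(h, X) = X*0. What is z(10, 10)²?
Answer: 225/4 ≈ 56.250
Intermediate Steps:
H(h, X) = 0
z(P, a) = a*(-7 + P)/4 (z(P, a) = ((P - 7)*(a + 0))/4 = ((-7 + P)*a)/4 = (a*(-7 + P))/4 = a*(-7 + P)/4)
z(10, 10)² = ((¼)*10*(-7 + 10))² = ((¼)*10*3)² = (15/2)² = 225/4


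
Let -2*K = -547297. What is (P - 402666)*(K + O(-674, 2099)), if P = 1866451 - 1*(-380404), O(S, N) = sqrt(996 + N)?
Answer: 1009319107133/2 + 1844189*sqrt(3095) ≈ 5.0476e+11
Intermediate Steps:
K = 547297/2 (K = -1/2*(-547297) = 547297/2 ≈ 2.7365e+5)
P = 2246855 (P = 1866451 + 380404 = 2246855)
(P - 402666)*(K + O(-674, 2099)) = (2246855 - 402666)*(547297/2 + sqrt(996 + 2099)) = 1844189*(547297/2 + sqrt(3095)) = 1009319107133/2 + 1844189*sqrt(3095)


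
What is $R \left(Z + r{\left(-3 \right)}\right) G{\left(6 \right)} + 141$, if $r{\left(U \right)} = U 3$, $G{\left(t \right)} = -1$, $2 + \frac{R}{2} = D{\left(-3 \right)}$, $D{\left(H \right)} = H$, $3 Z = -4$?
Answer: $\frac{113}{3} \approx 37.667$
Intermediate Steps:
$Z = - \frac{4}{3}$ ($Z = \frac{1}{3} \left(-4\right) = - \frac{4}{3} \approx -1.3333$)
$R = -10$ ($R = -4 + 2 \left(-3\right) = -4 - 6 = -10$)
$r{\left(U \right)} = 3 U$
$R \left(Z + r{\left(-3 \right)}\right) G{\left(6 \right)} + 141 = - 10 \left(- \frac{4}{3} + 3 \left(-3\right)\right) \left(-1\right) + 141 = - 10 \left(- \frac{4}{3} - 9\right) \left(-1\right) + 141 = - 10 \left(\left(- \frac{31}{3}\right) \left(-1\right)\right) + 141 = \left(-10\right) \frac{31}{3} + 141 = - \frac{310}{3} + 141 = \frac{113}{3}$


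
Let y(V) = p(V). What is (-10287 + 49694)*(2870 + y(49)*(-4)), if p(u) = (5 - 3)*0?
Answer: 113098090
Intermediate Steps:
p(u) = 0 (p(u) = 2*0 = 0)
y(V) = 0
(-10287 + 49694)*(2870 + y(49)*(-4)) = (-10287 + 49694)*(2870 + 0*(-4)) = 39407*(2870 + 0) = 39407*2870 = 113098090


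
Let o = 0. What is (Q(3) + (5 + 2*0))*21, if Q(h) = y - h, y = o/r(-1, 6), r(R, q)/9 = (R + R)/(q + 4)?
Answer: 42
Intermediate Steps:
r(R, q) = 18*R/(4 + q) (r(R, q) = 9*((R + R)/(q + 4)) = 9*((2*R)/(4 + q)) = 9*(2*R/(4 + q)) = 18*R/(4 + q))
y = 0 (y = 0/((18*(-1)/(4 + 6))) = 0/((18*(-1)/10)) = 0/((18*(-1)*(1/10))) = 0/(-9/5) = 0*(-5/9) = 0)
Q(h) = -h (Q(h) = 0 - h = -h)
(Q(3) + (5 + 2*0))*21 = (-1*3 + (5 + 2*0))*21 = (-3 + (5 + 0))*21 = (-3 + 5)*21 = 2*21 = 42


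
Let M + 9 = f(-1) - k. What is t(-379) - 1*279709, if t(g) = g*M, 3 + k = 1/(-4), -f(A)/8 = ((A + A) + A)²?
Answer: -1000967/4 ≈ -2.5024e+5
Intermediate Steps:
f(A) = -72*A² (f(A) = -8*((A + A) + A)² = -8*(2*A + A)² = -8*9*A² = -72*A²)
k = -13/4 (k = -3 + 1/(-4) = -3 - ¼ = -13/4 ≈ -3.2500)
M = -311/4 (M = -9 + (-72*(-1)² - 1*(-13/4)) = -9 + (-72*1 + 13/4) = -9 + (-72 + 13/4) = -9 - 275/4 = -311/4 ≈ -77.750)
t(g) = -311*g/4 (t(g) = g*(-311/4) = -311*g/4)
t(-379) - 1*279709 = -311/4*(-379) - 1*279709 = 117869/4 - 279709 = -1000967/4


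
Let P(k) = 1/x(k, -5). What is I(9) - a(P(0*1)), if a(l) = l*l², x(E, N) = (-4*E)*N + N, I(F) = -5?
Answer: -624/125 ≈ -4.9920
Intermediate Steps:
x(E, N) = N - 4*E*N (x(E, N) = -4*E*N + N = N - 4*E*N)
P(k) = 1/(-5 + 20*k) (P(k) = 1/(-5*(1 - 4*k)) = 1/(-5 + 20*k))
a(l) = l³
I(9) - a(P(0*1)) = -5 - (1/(5*(-1 + 4*(0*1))))³ = -5 - (1/(5*(-1 + 4*0)))³ = -5 - (1/(5*(-1 + 0)))³ = -5 - ((⅕)/(-1))³ = -5 - ((⅕)*(-1))³ = -5 - (-⅕)³ = -5 - 1*(-1/125) = -5 + 1/125 = -624/125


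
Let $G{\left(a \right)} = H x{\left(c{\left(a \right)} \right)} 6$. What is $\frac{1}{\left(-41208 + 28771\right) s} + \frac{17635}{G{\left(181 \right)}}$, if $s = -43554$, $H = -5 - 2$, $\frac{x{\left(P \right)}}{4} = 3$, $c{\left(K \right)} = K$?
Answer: $- \frac{227441575303}{6500173176} \approx -34.99$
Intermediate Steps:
$x{\left(P \right)} = 12$ ($x{\left(P \right)} = 4 \cdot 3 = 12$)
$H = -7$
$G{\left(a \right)} = -504$ ($G{\left(a \right)} = \left(-7\right) 12 \cdot 6 = \left(-84\right) 6 = -504$)
$\frac{1}{\left(-41208 + 28771\right) s} + \frac{17635}{G{\left(181 \right)}} = \frac{1}{\left(-41208 + 28771\right) \left(-43554\right)} + \frac{17635}{-504} = \frac{1}{-12437} \left(- \frac{1}{43554}\right) + 17635 \left(- \frac{1}{504}\right) = \left(- \frac{1}{12437}\right) \left(- \frac{1}{43554}\right) - \frac{17635}{504} = \frac{1}{541681098} - \frac{17635}{504} = - \frac{227441575303}{6500173176}$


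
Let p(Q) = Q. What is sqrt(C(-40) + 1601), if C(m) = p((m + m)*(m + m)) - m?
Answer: sqrt(8041) ≈ 89.672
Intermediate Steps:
C(m) = -m + 4*m**2 (C(m) = (m + m)*(m + m) - m = (2*m)*(2*m) - m = 4*m**2 - m = -m + 4*m**2)
sqrt(C(-40) + 1601) = sqrt(-40*(-1 + 4*(-40)) + 1601) = sqrt(-40*(-1 - 160) + 1601) = sqrt(-40*(-161) + 1601) = sqrt(6440 + 1601) = sqrt(8041)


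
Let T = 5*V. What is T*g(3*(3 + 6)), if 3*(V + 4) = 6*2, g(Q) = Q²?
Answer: 0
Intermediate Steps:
V = 0 (V = -4 + (6*2)/3 = -4 + (⅓)*12 = -4 + 4 = 0)
T = 0 (T = 5*0 = 0)
T*g(3*(3 + 6)) = 0*(3*(3 + 6))² = 0*(3*9)² = 0*27² = 0*729 = 0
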